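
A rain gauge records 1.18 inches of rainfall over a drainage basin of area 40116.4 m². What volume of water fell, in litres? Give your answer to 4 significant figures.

Depth: 1.18 in × 25.4 = 29.972 mm.
1 mm over 1 m² is 1 L, so volume = 29.972 × 40116.4 = 1202368.7 L ≈ 1202000 L.

1202000 litres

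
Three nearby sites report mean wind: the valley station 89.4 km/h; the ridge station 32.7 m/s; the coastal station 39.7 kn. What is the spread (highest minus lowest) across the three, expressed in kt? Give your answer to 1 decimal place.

the valley station: 89.4 km/h = 48.272 kt.
the ridge station: 32.7 m/s = 63.564 kt.
Spread: 63.564 − 39.700 = 23.9 kt.

23.9 kt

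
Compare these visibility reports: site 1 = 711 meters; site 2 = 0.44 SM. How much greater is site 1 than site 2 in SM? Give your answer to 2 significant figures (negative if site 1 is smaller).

site 1: 711 m = 0.441795 SM.
Difference: 0.441795 − 0.440000 = 0.0018 SM.

0.0018 SM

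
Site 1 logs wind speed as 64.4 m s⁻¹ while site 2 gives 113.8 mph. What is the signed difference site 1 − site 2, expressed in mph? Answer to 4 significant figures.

30.26 mph

site 1: 64.4 m/s = 144.0587 mph.
Difference: 144.0587 − 113.8000 = 30.26 mph.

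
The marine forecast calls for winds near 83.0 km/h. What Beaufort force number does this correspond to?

Beaufort force 9

83.0 km/h = 23.1 m/s, which is Beaufort 9 (strong gale, 20.8–24.4 m/s).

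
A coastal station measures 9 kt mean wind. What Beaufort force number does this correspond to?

Beaufort force 3

9 kt lies in the Beaufort 3 band (gentle breeze, 7–10 kt).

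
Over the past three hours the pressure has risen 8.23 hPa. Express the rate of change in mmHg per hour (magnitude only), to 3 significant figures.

8.23 hPa / 3 h × 0.750062 mmHg/hPa = 2.06 mmHg/h.

2.06 mmHg per hour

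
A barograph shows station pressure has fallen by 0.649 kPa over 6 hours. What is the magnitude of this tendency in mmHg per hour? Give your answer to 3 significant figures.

0.811 mmHg per hour

0.649 kPa / 6 h × 7.50062 mmHg/kPa = 0.811 mmHg/h.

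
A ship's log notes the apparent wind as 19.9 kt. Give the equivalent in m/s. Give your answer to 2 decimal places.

1 kt = 0.514444 m/s, so 19.9 × 0.514444 = 10.24 m/s.

10.24 m/s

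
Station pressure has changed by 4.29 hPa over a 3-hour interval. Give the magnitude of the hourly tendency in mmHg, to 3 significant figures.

4.29 hPa / 3 h × 0.750062 mmHg/hPa = 1.07 mmHg/h.

1.07 mmHg per hour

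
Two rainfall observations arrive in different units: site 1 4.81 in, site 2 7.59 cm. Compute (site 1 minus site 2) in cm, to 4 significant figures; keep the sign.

4.627 cm

site 1: 4.81 in = 12.21740 cm.
Difference: 12.21740 − 7.59000 = 4.627 cm.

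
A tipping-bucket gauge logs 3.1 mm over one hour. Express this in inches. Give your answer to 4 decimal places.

1 mm = 0.0393701 in, so 3.1 × 0.0393701 = 0.1220 in.

0.1220 in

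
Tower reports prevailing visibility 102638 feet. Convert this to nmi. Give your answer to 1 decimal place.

16.9 nmi

1 ft = 0.000164579 nmi, so 102638 × 0.000164579 = 16.9 nmi.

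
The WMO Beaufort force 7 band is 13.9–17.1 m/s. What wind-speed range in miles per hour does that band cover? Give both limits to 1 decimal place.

13.9–17.1 m/s × 2.237 = 31.1–38.3 mph.

31.1 to 38.3 mph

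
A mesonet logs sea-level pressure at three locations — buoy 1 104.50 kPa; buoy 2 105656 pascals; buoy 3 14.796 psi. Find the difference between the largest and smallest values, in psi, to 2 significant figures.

0.53 psi

buoy 1: 104.50 kPa = 15.1564 psi.
buoy 2: 105656 Pa = 15.3241 psi.
Spread: 15.3241 − 14.7960 = 0.53 psi.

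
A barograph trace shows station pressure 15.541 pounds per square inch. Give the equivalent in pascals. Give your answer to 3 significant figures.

107000 Pa

1 psi = 6894.76 Pa, so 15.541 × 6894.76 = 107000 Pa.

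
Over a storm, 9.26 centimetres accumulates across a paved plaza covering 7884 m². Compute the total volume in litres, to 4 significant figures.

Depth: 9.26 cm × 10 = 92.6 mm.
1 mm over 1 m² is 1 L, so volume = 92.6 × 7884 = 730058.4 L ≈ 730100 L.

730100 litres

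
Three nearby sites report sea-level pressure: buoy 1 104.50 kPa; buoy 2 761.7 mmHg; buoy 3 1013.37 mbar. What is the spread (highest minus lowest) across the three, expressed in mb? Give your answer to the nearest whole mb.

buoy 1: 104.50 kPa = 1045.00 mb.
buoy 2: 761.7 mmHg = 1015.52 mb.
Spread: 1045.00 − 1013.37 = 32 mb.

32 mb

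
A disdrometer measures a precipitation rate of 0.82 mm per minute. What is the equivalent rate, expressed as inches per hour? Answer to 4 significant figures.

0.82 mm/minute × 0.0393701 in/mm × 60 minute/hour = 1.937 in/hour.

1.937 in/hour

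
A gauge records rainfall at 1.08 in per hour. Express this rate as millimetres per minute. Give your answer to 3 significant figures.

0.457 mm/minute

1.08 in/hour × 25.4 mm/in × 0.0166667 hour/minute = 0.457 mm/minute.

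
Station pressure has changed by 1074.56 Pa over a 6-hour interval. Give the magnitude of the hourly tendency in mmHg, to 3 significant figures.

1074.56 Pa / 6 h × 0.00750062 mmHg/Pa = 1.34 mmHg/h.

1.34 mmHg per hour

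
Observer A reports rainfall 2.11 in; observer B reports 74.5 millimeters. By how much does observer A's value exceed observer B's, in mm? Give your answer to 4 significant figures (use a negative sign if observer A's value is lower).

observer A: 2.11 in = 53.5940 mm.
Difference: 53.5940 − 74.5000 = -20.91 mm.

-20.91 mm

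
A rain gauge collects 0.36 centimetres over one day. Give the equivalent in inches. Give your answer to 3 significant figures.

0.142 in

1 cm = 0.393701 in, so 0.36 × 0.393701 = 0.142 in.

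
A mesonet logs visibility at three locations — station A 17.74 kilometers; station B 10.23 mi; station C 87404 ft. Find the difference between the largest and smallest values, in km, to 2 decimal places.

station B: 10.23 SM = 16.4636 km.
station C: 87404 ft = 26.6407 km.
Spread: 26.6407 − 16.4636 = 10.18 km.

10.18 km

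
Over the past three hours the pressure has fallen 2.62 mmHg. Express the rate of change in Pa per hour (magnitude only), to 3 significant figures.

2.62 mmHg / 3 h × 133.322 Pa/mmHg = 116 Pa/h.

116 Pa per hour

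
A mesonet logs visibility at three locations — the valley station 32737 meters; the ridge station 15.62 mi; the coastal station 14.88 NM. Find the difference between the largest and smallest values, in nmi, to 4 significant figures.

the valley station: 32737 m = 17.67657 nmi.
the ridge station: 15.62 SM = 13.57341 nmi.
Spread: 17.67657 − 13.57341 = 4.103 nmi.

4.103 nmi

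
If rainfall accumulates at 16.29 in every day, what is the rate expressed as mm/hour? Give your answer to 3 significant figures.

16.29 in/day × 25.4 mm/in × 0.0416667 day/hour = 17.2 mm/hour.

17.2 mm/hour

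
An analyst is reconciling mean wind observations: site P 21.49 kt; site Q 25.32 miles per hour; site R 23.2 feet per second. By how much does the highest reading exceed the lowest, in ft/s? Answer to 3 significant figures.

site P: 21.49 kt = 36.271 ft/s.
site Q: 25.32 mph = 37.136 ft/s.
Spread: 37.136 − 23.200 = 13.9 ft/s.

13.9 ft/s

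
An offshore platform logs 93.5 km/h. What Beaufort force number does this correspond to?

Beaufort force 10

93.5 km/h = 26.0 m/s, which is Beaufort 10 (storm, 24.5–28.4 m/s).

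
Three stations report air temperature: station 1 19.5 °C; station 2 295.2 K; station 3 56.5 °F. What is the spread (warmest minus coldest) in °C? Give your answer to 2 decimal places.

station 2: 295.2 K = 22.050 °C.
station 3: 56.5 °F = 13.611 °C.
Spread: 22.050 − 13.611 = 8.439 °C.

8.44 °C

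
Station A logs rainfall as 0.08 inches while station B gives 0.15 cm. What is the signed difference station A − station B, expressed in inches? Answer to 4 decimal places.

0.0209 in

station B: 0.15 cm = 0.059055 in.
Difference: 0.080000 − 0.059055 = 0.0209 in.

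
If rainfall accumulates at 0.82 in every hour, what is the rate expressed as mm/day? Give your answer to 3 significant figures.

0.82 in/hour × 25.4 mm/in × 24 hour/day = 500 mm/day.

500 mm/day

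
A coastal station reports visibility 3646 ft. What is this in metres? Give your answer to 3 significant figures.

1110 m

1 ft = 0.3048 m, so 3646 × 0.3048 = 1110 m.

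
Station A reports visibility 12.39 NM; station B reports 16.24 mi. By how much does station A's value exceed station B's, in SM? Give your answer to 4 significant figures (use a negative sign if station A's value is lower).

station A: 12.39 nmi = 14.25816 SM.
Difference: 14.25816 − 16.24000 = -1.982 SM.

-1.982 SM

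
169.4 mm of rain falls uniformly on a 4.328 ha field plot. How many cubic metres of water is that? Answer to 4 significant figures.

7332 cubic metres

Area: 4.328 ha = 43280 m².
1 mm over 1 m² is 1 L, so volume = 169.4 × 43280 = 7331632 L = 7332 m³.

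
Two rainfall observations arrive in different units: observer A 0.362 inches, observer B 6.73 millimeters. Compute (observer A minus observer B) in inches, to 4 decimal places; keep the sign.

observer B: 6.73 mm = 0.264961 in.
Difference: 0.362000 − 0.264961 = 0.0970 in.

0.0970 in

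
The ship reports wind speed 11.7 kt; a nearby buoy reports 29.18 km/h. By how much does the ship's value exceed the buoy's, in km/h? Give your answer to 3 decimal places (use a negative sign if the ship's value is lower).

the ship: 11.7 kt = 21.66840 km/h.
Difference: 21.66840 − 29.18000 = -7.512 km/h.

-7.512 km/h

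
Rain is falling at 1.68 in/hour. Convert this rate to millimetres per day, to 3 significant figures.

1020 mm/day

1.68 in/hour × 25.4 mm/in × 24 hour/day = 1020 mm/day.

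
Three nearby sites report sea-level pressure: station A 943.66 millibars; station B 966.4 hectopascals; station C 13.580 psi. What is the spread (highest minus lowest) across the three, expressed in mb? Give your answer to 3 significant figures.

30.1 mb

station B: 966.4 hPa = 966.400 mb.
station C: 13.580 psi = 936.308 mb.
Spread: 966.400 − 936.308 = 30.1 mb.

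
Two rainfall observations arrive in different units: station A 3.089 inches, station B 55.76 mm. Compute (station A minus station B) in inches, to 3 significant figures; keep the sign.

station B: 55.76 mm = 2.19528 in.
Difference: 3.08900 − 2.19528 = 0.894 in.

0.894 in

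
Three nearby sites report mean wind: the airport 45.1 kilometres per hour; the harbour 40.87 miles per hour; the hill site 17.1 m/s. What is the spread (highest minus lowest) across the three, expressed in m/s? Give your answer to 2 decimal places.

5.74 m/s

the airport: 45.1 km/h = 12.5278 m/s.
the harbour: 40.87 mph = 18.2705 m/s.
Spread: 18.2705 − 12.5278 = 5.74 m/s.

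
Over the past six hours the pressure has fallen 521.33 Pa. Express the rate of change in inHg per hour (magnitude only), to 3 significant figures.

521.33 Pa / 6 h × 0.0002953 inHg/Pa = 0.0257 inHg/h.

0.0257 inHg per hour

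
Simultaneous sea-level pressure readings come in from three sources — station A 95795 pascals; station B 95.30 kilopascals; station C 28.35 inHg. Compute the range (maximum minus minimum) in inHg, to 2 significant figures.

station A: 95795 Pa = 28.2882 inHg.
station B: 95.30 kPa = 28.1421 inHg.
Spread: 28.3500 − 28.1421 = 0.21 inHg.

0.21 inHg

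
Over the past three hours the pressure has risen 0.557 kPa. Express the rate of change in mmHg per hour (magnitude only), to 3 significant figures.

0.557 kPa / 3 h × 7.50062 mmHg/kPa = 1.39 mmHg/h.

1.39 mmHg per hour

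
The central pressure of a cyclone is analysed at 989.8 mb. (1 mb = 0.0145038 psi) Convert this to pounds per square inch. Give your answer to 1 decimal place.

14.4 psi

1 mb = 0.0145038 psi, so 989.8 × 0.0145038 = 14.4 psi.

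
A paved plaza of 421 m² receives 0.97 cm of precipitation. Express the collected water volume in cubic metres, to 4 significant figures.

Depth: 0.97 cm × 10 = 9.7 mm.
1 mm over 1 m² is 1 L, so volume = 9.7 × 421 = 4083.7 L = 4.084 m³.

4.084 cubic metres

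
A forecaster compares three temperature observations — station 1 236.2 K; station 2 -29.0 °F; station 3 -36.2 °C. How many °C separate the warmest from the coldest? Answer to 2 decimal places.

station 1: 236.2 K = -36.950 °C.
station 2: -29.0 °F = -33.889 °C.
Spread: (-33.889) − (-36.950) = 3.061 °C.

3.06 °C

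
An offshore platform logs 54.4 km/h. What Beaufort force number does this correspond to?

Beaufort force 7

54.4 km/h = 15.1 m/s, which is Beaufort 7 (near gale, 13.9–17.1 m/s).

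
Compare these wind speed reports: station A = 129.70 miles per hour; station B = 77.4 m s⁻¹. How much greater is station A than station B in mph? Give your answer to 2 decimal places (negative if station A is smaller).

-43.44 mph

station B: 77.4 m/s = 173.1389 mph.
Difference: 129.7000 − 173.1389 = -43.44 mph.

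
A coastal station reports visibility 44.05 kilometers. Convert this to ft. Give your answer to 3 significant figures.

1 km = 3280.84 ft, so 44.05 × 3280.84 = 145000 ft.

145000 ft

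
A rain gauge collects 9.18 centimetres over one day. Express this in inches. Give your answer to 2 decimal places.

1 cm = 0.393701 in, so 9.18 × 0.393701 = 3.61 in.

3.61 in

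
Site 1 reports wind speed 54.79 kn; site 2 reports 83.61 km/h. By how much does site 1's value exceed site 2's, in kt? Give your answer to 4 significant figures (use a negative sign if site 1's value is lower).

9.644 kt

site 2: 83.61 km/h = 45.14579 kt.
Difference: 54.79000 − 45.14579 = 9.644 kt.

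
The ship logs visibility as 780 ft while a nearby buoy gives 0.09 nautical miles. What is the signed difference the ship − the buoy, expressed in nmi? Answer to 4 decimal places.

0.0384 nmi

the ship: 780 ft = 0.128371 nmi.
Difference: 0.128371 − 0.090000 = 0.0384 nmi.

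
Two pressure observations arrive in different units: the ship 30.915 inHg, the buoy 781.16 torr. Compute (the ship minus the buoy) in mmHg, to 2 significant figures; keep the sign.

the ship: 30.915 inHg = 785.241 mmHg.
Difference: 785.241 − 781.160 = 4.1 mmHg.

4.1 mmHg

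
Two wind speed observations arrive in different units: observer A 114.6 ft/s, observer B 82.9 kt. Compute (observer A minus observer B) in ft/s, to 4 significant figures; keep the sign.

-25.32 ft/s

observer B: 82.9 kt = 139.9194 ft/s.
Difference: 114.6000 − 139.9194 = -25.32 ft/s.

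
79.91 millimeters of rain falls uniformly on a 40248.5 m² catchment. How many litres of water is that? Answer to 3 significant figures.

1 mm over 1 m² is 1 L, so volume = 79.91 × 40248.5 = 3216257.6 L ≈ 3220000 L.

3220000 litres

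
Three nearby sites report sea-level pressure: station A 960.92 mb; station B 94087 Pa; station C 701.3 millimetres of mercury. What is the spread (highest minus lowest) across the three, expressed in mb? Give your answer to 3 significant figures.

station B: 94087 Pa = 940.870 mb.
station C: 701.3 mmHg = 934.990 mb.
Spread: 960.920 − 934.990 = 25.9 mb.

25.9 mb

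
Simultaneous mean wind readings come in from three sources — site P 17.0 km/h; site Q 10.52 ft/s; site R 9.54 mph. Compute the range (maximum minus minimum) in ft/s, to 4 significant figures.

4.973 ft/s

site P: 17.0 km/h = 15.49286 ft/s.
site R: 9.54 mph = 13.99200 ft/s.
Spread: 15.49286 − 10.52000 = 4.973 ft/s.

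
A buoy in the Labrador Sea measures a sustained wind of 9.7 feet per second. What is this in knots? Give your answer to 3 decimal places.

1 ft/s = 0.592484 kt, so 9.7 × 0.592484 = 5.747 kt.

5.747 kt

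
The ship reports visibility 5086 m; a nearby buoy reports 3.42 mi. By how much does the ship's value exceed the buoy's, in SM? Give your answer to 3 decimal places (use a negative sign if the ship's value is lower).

-0.260 SM

the ship: 5086 m = 3.16029 SM.
Difference: 3.16029 − 3.42000 = -0.260 SM.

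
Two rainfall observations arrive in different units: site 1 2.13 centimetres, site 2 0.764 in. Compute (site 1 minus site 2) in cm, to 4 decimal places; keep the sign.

0.1894 cm

site 2: 0.764 in = 1.940560 cm.
Difference: 2.130000 − 1.940560 = 0.1894 cm.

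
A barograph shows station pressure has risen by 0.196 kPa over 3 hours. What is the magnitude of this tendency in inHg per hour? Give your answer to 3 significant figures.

0.196 kPa / 3 h × 0.2953 inHg/kPa = 0.0193 inHg/h.

0.0193 inHg per hour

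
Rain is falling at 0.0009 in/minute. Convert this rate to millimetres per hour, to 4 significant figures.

0.0009 in/minute × 25.4 mm/in × 60 minute/hour = 1.372 mm/hour.

1.372 mm/hour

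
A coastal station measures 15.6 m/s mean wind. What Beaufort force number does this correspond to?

15.6 m/s lies in the Beaufort 7 band (near gale, 13.9–17.1 m/s).

Beaufort force 7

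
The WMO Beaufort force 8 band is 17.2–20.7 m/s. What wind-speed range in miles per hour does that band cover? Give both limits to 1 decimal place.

38.5 to 46.3 mph

17.2–20.7 m/s × 2.237 = 38.5–46.3 mph.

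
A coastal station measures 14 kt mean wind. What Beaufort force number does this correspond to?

14 kt lies in the Beaufort 4 band (moderate breeze, 11–16 kt).

Beaufort force 4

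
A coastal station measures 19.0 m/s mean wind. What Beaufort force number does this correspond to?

Beaufort force 8

19.0 m/s lies in the Beaufort 8 band (gale, 17.2–20.7 m/s).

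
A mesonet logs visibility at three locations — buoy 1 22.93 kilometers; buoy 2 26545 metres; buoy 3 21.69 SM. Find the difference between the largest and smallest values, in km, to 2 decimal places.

buoy 2: 26545 m = 26.5450 km.
buoy 3: 21.69 SM = 34.9067 km.
Spread: 34.9067 − 22.9300 = 11.98 km.

11.98 km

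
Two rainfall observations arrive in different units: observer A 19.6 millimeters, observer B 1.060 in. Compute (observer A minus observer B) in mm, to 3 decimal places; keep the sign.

observer B: 1.060 in = 26.92400 mm.
Difference: 19.60000 − 26.92400 = -7.324 mm.

-7.324 mm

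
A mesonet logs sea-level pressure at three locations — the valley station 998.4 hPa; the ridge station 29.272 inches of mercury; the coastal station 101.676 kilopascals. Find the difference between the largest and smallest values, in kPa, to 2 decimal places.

the valley station: 998.4 hPa = 99.8400 kPa.
the ridge station: 29.272 inHg = 99.1264 kPa.
Spread: 101.6760 − 99.1264 = 2.55 kPa.

2.55 kPa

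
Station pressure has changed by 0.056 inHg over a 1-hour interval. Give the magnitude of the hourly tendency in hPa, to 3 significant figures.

1.90 hPa per hour

0.056 inHg / 1 h × 33.8639 hPa/inHg = 1.90 hPa/h.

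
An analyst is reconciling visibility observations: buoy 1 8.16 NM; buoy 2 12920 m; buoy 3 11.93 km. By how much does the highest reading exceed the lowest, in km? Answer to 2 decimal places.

buoy 1: 8.16 nmi = 15.1123 km.
buoy 2: 12920 m = 12.9200 km.
Spread: 15.1123 − 11.9300 = 3.18 km.

3.18 km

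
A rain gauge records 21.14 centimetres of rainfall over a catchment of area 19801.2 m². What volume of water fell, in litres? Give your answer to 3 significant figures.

4190000 litres

Depth: 21.14 cm × 10 = 211.4 mm.
1 mm over 1 m² is 1 L, so volume = 211.4 × 19801.2 = 4185973.7 L ≈ 4190000 L.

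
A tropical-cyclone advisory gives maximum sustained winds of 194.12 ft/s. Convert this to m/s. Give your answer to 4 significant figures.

1 ft/s = 0.3048 m/s, so 194.12 × 0.3048 = 59.17 m/s.

59.17 m/s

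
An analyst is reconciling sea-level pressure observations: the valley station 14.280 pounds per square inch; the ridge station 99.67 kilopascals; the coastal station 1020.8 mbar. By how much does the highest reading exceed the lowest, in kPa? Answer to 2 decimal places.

3.62 kPa

the valley station: 14.280 psi = 98.4571 kPa.
the coastal station: 1020.8 mb = 102.0800 kPa.
Spread: 102.0800 − 98.4571 = 3.62 kPa.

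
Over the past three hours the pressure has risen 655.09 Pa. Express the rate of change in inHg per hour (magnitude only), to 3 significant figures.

0.0645 inHg per hour

655.09 Pa / 3 h × 0.0002953 inHg/Pa = 0.0645 inHg/h.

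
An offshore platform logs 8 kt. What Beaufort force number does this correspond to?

Beaufort force 3

8 kt lies in the Beaufort 3 band (gentle breeze, 7–10 kt).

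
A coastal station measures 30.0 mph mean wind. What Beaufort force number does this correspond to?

Beaufort force 6

30.0 mph = 13.4 m/s, which is Beaufort 6 (strong breeze, 10.8–13.8 m/s).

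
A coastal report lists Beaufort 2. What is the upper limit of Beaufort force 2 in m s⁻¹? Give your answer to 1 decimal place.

3.3 m/s

Beaufort 2 (light breeze) spans 1.6–3.3 m/s.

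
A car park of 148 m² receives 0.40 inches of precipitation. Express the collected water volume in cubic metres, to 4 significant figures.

1.504 cubic metres

Depth: 0.40 in × 25.4 = 10.16 mm.
1 mm over 1 m² is 1 L, so volume = 10.16 × 148 = 1503.68 L = 1.504 m³.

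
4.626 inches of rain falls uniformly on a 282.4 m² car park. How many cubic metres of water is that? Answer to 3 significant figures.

33.2 cubic metres

Depth: 4.626 in × 25.4 = 117.5004 mm.
1 mm over 1 m² is 1 L, so volume = 117.5004 × 282.4 = 33182.113 L = 33.2 m³.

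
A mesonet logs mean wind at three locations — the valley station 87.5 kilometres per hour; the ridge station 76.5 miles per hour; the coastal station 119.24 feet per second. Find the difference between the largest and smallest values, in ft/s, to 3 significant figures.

39.5 ft/s

the valley station: 87.5 km/h = 79.743 ft/s.
the ridge station: 76.5 mph = 112.200 ft/s.
Spread: 119.240 − 79.743 = 39.5 ft/s.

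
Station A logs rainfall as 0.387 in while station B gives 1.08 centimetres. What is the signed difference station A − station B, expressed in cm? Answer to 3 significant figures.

-0.0970 cm

station A: 0.387 in = 0.982980 cm.
Difference: 0.982980 − 1.080000 = -0.0970 cm.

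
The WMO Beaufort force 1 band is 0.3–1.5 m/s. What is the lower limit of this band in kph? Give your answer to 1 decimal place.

1.1 km/h

0.3–1.5 m/s × 3.6 = 1.1–5.4 km/h.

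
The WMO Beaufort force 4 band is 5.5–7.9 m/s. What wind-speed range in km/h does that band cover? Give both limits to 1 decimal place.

5.5–7.9 m/s × 3.6 = 19.8–28.4 km/h.

19.8 to 28.4 km/h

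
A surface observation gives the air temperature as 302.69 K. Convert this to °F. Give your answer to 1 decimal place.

85.2 °F

First to °C: 29.54 °C.
Then to °F: 85.2 °F.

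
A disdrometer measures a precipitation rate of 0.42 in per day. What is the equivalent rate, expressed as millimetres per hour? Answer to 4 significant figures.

0.42 in/day × 25.4 mm/in × 0.0416667 day/hour = 0.4445 mm/hour.

0.4445 mm/hour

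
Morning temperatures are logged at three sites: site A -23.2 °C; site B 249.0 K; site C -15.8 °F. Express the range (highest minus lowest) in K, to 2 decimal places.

3.36 K

site B: 249.0 K = -24.150 °C.
site C: -15.8 °F = -26.556 °C.
Spread: (-23.200) − (-26.556) = 3.356 °C.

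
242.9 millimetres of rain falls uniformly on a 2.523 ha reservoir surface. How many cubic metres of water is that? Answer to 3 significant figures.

Area: 2.523 ha = 25230 m².
1 mm over 1 m² is 1 L, so volume = 242.9 × 25230 = 6128367 L = 6130 m³.

6130 cubic metres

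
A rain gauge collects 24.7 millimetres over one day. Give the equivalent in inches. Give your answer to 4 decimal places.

0.9724 in

1 mm = 0.0393701 in, so 24.7 × 0.0393701 = 0.9724 in.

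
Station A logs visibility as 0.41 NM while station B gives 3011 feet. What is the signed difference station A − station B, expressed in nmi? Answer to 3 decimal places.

-0.086 nmi

station B: 3011 ft = 0.49555 nmi.
Difference: 0.41000 − 0.49555 = -0.086 nmi.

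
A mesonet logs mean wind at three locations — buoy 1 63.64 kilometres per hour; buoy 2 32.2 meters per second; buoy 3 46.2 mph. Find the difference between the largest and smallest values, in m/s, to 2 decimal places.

buoy 1: 63.64 km/h = 17.6778 m/s.
buoy 3: 46.2 mph = 20.6532 m/s.
Spread: 32.2000 − 17.6778 = 14.52 m/s.

14.52 m/s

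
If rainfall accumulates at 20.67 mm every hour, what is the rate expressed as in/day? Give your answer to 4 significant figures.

20.67 mm/hour × 0.0393701 in/mm × 24 hour/day = 19.53 in/day.

19.53 in/day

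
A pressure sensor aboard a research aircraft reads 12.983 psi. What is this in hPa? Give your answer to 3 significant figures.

1 psi = 68.9476 hPa, so 12.983 × 68.9476 = 895 hPa.

895 hPa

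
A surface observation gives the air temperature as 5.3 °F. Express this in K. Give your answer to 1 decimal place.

First to °C: -14.83 °C.
Then to K: 258.3 K.

258.3 K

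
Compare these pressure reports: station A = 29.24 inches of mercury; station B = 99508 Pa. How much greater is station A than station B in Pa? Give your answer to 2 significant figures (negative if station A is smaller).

-490 Pa

station A: 29.24 inHg = 99018.01 Pa.
Difference: 99018.01 − 99508.00 = -490 Pa.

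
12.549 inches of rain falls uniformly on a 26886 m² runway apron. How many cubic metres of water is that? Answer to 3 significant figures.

8570 cubic metres

Depth: 12.549 in × 25.4 = 318.7446 mm.
1 mm over 1 m² is 1 L, so volume = 318.7446 × 26886 = 8569767.3 L = 8570 m³.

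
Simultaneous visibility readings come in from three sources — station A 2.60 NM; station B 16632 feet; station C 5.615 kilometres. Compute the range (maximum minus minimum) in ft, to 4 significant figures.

2624 ft

station A: 2.60 nmi = 15797.90 ft.
station C: 5.615 km = 18421.92 ft.
Spread: 18421.92 − 15797.90 = 2624 ft.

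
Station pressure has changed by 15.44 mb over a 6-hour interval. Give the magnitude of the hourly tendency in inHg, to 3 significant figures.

0.0760 inHg per hour

15.44 mb / 6 h × 0.02953 inHg/mb = 0.0760 inHg/h.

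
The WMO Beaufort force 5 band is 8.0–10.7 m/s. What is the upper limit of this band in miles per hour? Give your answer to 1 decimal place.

8.0–10.7 m/s × 2.237 = 17.9–23.9 mph.

23.9 mph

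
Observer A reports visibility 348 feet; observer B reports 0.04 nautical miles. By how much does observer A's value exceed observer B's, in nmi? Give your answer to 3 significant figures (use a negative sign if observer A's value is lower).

observer A: 348 ft = 0.057273 nmi.
Difference: 0.057273 − 0.040000 = 0.0173 nmi.

0.0173 nmi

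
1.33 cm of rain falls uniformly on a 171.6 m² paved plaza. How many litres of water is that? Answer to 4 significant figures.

Depth: 1.33 cm × 10 = 13.3 mm.
1 mm over 1 m² is 1 L, so volume = 13.3 × 171.6 = 2282.28 L ≈ 2282 L.

2282 litres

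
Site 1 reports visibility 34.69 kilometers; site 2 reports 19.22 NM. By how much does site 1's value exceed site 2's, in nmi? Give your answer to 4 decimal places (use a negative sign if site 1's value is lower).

-0.4889 nmi

site 1: 34.69 km = 18.731102 nmi.
Difference: 18.731102 − 19.220000 = -0.4889 nmi.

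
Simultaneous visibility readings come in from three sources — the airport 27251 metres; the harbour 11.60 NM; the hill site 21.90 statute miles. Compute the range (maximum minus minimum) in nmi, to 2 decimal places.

7.43 nmi

the airport: 27251 m = 14.7144 nmi.
the hill site: 21.90 SM = 19.0306 nmi.
Spread: 19.0306 − 11.6000 = 7.43 nmi.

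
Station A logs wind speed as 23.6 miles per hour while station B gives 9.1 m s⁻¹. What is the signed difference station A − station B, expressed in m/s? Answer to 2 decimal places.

1.45 m/s

station A: 23.6 mph = 10.5501 m/s.
Difference: 10.5501 − 9.1000 = 1.45 m/s.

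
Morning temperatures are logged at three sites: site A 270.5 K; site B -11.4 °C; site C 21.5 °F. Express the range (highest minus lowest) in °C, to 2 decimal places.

8.75 °C

site A: 270.5 K = -2.650 °C.
site C: 21.5 °F = -5.833 °C.
Spread: (-2.650) − (-11.400) = 8.750 °C.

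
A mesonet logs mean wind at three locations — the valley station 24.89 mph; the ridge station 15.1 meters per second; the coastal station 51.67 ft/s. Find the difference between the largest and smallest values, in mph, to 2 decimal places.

the ridge station: 15.1 m/s = 33.7777 mph.
the coastal station: 51.67 ft/s = 35.2295 mph.
Spread: 35.2295 − 24.8900 = 10.34 mph.

10.34 mph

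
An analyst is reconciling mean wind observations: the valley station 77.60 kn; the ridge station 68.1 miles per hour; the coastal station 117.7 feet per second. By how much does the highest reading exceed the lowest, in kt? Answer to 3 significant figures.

the ridge station: 68.1 mph = 59.177 kt.
the coastal station: 117.7 ft/s = 69.735 kt.
Spread: 77.600 − 59.177 = 18.4 kt.

18.4 kt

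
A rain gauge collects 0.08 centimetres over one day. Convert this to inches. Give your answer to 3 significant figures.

0.0315 in

1 cm = 0.393701 in, so 0.08 × 0.393701 = 0.0315 in.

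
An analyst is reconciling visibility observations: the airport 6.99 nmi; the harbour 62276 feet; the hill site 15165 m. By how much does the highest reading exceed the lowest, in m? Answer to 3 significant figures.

6040 m

the airport: 6.99 nmi = 12945.48 m.
the harbour: 62276 ft = 18981.72 m.
Spread: 18981.72 − 12945.48 = 6040 m.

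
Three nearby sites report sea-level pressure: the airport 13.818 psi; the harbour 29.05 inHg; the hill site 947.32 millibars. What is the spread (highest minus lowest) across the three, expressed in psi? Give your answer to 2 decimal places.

the harbour: 29.05 inHg = 14.2680 psi.
the hill site: 947.32 mb = 13.7397 psi.
Spread: 14.2680 − 13.7397 = 0.53 psi.

0.53 psi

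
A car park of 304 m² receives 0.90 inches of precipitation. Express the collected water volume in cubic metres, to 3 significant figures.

6.95 cubic metres

Depth: 0.90 in × 25.4 = 22.86 mm.
1 mm over 1 m² is 1 L, so volume = 22.86 × 304 = 6949.44 L = 6.95 m³.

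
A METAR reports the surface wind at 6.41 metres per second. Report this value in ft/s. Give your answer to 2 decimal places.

1 m/s = 3.28084 ft/s, so 6.41 × 3.28084 = 21.03 ft/s.

21.03 ft/s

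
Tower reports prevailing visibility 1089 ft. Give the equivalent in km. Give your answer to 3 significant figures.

0.332 km

1 ft = 0.0003048 km, so 1089 × 0.0003048 = 0.332 km.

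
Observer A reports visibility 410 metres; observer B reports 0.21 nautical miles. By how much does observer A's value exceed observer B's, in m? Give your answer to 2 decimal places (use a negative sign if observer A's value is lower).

21.08 m

observer B: 0.21 nmi = 388.9200 m.
Difference: 410.0000 − 388.9200 = 21.08 m.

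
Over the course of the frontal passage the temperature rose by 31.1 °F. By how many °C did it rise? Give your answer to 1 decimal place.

A change of 1 °C equals a change of 1.8 °F: Δ°C = 31.1 × 0.5556 = 17.3 °C.

17.3 °C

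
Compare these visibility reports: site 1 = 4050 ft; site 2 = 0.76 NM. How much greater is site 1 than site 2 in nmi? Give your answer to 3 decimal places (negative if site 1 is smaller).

site 1: 4050 ft = 0.66654 nmi.
Difference: 0.66654 − 0.76000 = -0.093 nmi.

-0.093 nmi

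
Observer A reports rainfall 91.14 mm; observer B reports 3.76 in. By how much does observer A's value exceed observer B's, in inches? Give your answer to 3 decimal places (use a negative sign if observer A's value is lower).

-0.172 in

observer A: 91.14 mm = 3.58819 in.
Difference: 3.58819 − 3.76000 = -0.172 in.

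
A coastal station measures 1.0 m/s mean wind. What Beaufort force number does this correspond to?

Beaufort force 1

1.0 m/s lies in the Beaufort 1 band (light air, 0.3–1.5 m/s).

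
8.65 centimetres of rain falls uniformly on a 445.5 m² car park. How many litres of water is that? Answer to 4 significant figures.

38540 litres

Depth: 8.65 cm × 10 = 86.5 mm.
1 mm over 1 m² is 1 L, so volume = 86.5 × 445.5 = 38535.75 L ≈ 38540 L.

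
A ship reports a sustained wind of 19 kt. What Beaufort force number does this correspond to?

19 kt lies in the Beaufort 5 band (fresh breeze, 17–21 kt).

Beaufort force 5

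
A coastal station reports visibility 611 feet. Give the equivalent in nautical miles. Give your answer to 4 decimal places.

1 ft = 0.000164579 nmi, so 611 × 0.000164579 = 0.1006 nmi.

0.1006 nmi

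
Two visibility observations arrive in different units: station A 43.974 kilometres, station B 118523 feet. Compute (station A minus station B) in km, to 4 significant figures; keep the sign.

7.848 km

station B: 118523 ft = 36.12581 km.
Difference: 43.97400 − 36.12581 = 7.848 km.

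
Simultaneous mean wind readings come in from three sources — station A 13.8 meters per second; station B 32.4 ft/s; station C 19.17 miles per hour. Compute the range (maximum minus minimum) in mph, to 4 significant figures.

station A: 13.8 m/s = 30.8697 mph.
station B: 32.4 ft/s = 22.0909 mph.
Spread: 30.8697 − 19.1700 = 11.70 mph.

11.70 mph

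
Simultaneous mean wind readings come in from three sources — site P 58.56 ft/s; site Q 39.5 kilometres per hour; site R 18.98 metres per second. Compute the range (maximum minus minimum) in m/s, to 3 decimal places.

8.008 m/s

site P: 58.56 ft/s = 17.84909 m/s.
site Q: 39.5 km/h = 10.97222 m/s.
Spread: 18.98000 − 10.97222 = 8.008 m/s.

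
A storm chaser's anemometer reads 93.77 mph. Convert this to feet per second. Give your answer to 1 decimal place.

1 mph = 1.46667 ft/s, so 93.77 × 1.46667 = 137.5 ft/s.

137.5 ft/s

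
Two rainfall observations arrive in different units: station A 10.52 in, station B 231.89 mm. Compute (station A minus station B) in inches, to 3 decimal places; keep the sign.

station B: 231.89 mm = 9.12953 in.
Difference: 10.52000 − 9.12953 = 1.390 in.

1.390 in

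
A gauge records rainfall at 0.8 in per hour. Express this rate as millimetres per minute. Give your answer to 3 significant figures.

0.339 mm/minute

0.8 in/hour × 25.4 mm/in × 0.0166667 hour/minute = 0.339 mm/minute.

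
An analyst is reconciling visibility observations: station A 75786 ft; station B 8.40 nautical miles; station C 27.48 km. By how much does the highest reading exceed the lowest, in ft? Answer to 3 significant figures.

39100 ft

station B: 8.40 nmi = 51039.37 ft.
station C: 27.48 km = 90157.48 ft.
Spread: 90157.48 − 51039.37 = 39100 ft.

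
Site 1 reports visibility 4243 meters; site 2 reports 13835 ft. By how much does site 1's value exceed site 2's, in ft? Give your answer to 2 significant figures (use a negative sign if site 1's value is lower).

site 1: 4243 m = 13920.60 ft.
Difference: 13920.60 − 13835.00 = 86 ft.

86 ft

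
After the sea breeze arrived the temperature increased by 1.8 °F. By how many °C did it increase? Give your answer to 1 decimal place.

1.0 °C

For a temperature change the 32° offset cancels: Δ°C = 1.8 × 0.5556 = 1.0 °C.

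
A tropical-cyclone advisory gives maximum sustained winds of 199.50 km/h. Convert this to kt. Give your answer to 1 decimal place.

1 km/h = 0.539957 kt, so 199.50 × 0.539957 = 107.7 kt.

107.7 kt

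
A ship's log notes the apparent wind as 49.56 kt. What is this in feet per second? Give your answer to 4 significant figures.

83.65 ft/s

1 kt = 1.68781 ft/s, so 49.56 × 1.68781 = 83.65 ft/s.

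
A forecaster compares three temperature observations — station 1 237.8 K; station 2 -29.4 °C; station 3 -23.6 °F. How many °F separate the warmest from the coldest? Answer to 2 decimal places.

10.71 °F

station 1: 237.8 K = -35.350 °C.
station 3: -23.6 °F = -30.889 °C.
Spread: (-29.400) − (-35.350) = 5.950 °C = 10.71 °F.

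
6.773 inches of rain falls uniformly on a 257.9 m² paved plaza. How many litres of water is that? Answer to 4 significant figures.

44370 litres

Depth: 6.773 in × 25.4 = 172.0342 mm.
1 mm over 1 m² is 1 L, so volume = 172.0342 × 257.9 = 44367.62 L ≈ 44370 L.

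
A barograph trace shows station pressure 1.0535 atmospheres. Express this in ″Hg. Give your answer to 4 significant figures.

31.52 inHg

1 atm = 29.9213 inHg, so 1.0535 × 29.9213 = 31.52 inHg.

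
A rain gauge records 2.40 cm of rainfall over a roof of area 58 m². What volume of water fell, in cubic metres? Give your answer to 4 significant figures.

Depth: 2.40 cm × 10 = 24 mm.
1 mm over 1 m² is 1 L, so volume = 24 × 58 = 1392 L = 1.392 m³.

1.392 cubic metres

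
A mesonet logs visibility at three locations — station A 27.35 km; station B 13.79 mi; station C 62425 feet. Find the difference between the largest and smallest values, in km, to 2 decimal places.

station B: 13.79 SM = 22.1929 km.
station C: 62425 ft = 19.0271 km.
Spread: 27.3500 − 19.0271 = 8.32 km.

8.32 km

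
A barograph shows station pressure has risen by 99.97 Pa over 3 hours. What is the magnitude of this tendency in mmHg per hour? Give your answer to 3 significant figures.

99.97 Pa / 3 h × 0.00750062 mmHg/Pa = 0.250 mmHg/h.

0.250 mmHg per hour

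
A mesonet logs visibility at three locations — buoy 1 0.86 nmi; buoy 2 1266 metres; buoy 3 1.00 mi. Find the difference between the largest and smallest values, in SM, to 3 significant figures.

0.213 SM

buoy 1: 0.86 nmi = 0.98967 SM.
buoy 2: 1266 m = 0.78666 SM.
Spread: 1.00000 − 0.78666 = 0.213 SM.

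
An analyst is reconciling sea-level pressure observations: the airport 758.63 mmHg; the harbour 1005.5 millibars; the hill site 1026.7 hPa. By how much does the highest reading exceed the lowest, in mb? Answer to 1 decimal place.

21.2 mb

the airport: 758.63 mmHg = 1011.424 mb.
the hill site: 1026.7 hPa = 1026.700 mb.
Spread: 1026.700 − 1005.500 = 21.2 mb.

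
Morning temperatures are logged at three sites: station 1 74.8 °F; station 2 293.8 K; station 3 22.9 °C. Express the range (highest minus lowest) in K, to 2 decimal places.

station 1: 74.8 °F = 23.778 °C.
station 2: 293.8 K = 20.650 °C.
Spread: 23.778 − 20.650 = 3.128 °C.

3.13 K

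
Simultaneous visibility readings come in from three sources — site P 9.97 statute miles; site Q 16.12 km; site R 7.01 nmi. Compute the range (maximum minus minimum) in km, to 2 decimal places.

3.14 km

site P: 9.97 SM = 16.0452 km.
site R: 7.01 nmi = 12.9825 km.
Spread: 16.1200 − 12.9825 = 3.14 km.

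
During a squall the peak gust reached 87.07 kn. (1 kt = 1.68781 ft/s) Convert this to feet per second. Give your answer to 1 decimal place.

147.0 ft/s

1 kt = 1.68781 ft/s, so 87.07 × 1.68781 = 147.0 ft/s.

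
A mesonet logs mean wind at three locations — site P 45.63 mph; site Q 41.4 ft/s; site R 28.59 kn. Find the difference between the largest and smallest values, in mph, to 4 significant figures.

site Q: 41.4 ft/s = 28.2273 mph.
site R: 28.59 kt = 32.9008 mph.
Spread: 45.6300 − 28.2273 = 17.40 mph.

17.40 mph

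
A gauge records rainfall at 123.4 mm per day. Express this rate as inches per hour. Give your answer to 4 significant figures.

0.2024 in/hour

123.4 mm/day × 0.0393701 in/mm × 0.0416667 day/hour = 0.2024 in/hour.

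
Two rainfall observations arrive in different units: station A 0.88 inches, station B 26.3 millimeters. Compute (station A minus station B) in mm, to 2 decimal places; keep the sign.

station A: 0.88 in = 22.3520 mm.
Difference: 22.3520 − 26.3000 = -3.95 mm.

-3.95 mm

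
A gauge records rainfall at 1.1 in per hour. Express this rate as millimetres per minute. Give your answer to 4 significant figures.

0.4657 mm/minute

1.1 in/hour × 25.4 mm/in × 0.0166667 hour/minute = 0.4657 mm/minute.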